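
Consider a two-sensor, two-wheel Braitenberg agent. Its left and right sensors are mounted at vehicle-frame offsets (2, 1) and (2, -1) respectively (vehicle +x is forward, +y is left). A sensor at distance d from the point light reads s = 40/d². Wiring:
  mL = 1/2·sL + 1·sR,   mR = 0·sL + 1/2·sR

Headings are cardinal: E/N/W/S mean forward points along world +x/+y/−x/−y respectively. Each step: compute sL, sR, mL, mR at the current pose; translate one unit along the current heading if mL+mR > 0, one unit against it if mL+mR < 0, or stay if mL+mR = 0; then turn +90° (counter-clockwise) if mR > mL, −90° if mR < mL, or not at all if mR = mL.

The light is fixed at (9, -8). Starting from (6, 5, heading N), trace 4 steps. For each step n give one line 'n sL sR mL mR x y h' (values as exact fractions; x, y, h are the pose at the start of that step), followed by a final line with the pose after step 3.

n=0: pose=(6,5,N); sL=40/241, sR=40/229; mL=14220/55189, mR=20/229; mL+mR=19040/55189 → advance +1; mR−mL=-9400/55189 → turn -1·90°
n=1: pose=(6,6,E); sL=20/113, sR=4/17; mL=622/1921, mR=2/17; mL+mR=848/1921 → advance +1; mR−mL=-396/1921 → turn -1·90°
n=2: pose=(7,6,S); sL=8/29, sR=40/153; mL=1772/4437, mR=20/153; mL+mR=784/1479 → advance +1; mR−mL=-1192/4437 → turn -1·90°
n=3: pose=(7,5,W); sL=1/4, sR=10/53; mL=133/424, mR=5/53; mL+mR=173/424 → advance +1; mR−mL=-93/424 → turn -1·90°

0 40/241 40/229 14220/55189 20/229 6 5 N
1 20/113 4/17 622/1921 2/17 6 6 E
2 8/29 40/153 1772/4437 20/153 7 6 S
3 1/4 10/53 133/424 5/53 7 5 W
final 6 5 N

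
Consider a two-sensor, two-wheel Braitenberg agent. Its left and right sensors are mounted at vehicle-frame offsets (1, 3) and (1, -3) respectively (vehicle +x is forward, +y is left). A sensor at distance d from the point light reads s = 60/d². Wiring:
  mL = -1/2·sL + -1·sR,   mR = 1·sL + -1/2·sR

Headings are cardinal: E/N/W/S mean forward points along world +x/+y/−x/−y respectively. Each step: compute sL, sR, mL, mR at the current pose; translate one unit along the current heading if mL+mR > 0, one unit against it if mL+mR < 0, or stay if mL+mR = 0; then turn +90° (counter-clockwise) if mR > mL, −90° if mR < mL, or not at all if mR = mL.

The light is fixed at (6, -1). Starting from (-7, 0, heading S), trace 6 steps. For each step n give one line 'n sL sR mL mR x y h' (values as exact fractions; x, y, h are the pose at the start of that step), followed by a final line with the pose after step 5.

0 3/5 15/64 -171/320 309/640 -7 0 S
1 60/169 12/29 -2898/4901 726/4901 -7 1 E
2 30/149 6/13 -1089/1937 -57/1937 -8 1 N
3 60/229 60/241 -20970/55189 7590/55189 -8 0 W
4 3/5 15/64 -171/320 309/640 -7 0 S
5 60/169 12/29 -2898/4901 726/4901 -7 1 E
final -8 1 N

n=0: pose=(-7,0,S); sL=3/5, sR=15/64; mL=-171/320, mR=309/640; mL+mR=-33/640 → advance -1; mR−mL=651/640 → turn +1·90°
n=1: pose=(-7,1,E); sL=60/169, sR=12/29; mL=-2898/4901, mR=726/4901; mL+mR=-2172/4901 → advance -1; mR−mL=3624/4901 → turn +1·90°
n=2: pose=(-8,1,N); sL=30/149, sR=6/13; mL=-1089/1937, mR=-57/1937; mL+mR=-1146/1937 → advance -1; mR−mL=1032/1937 → turn +1·90°
n=3: pose=(-8,0,W); sL=60/229, sR=60/241; mL=-20970/55189, mR=7590/55189; mL+mR=-13380/55189 → advance -1; mR−mL=28560/55189 → turn +1·90°
n=4: pose=(-7,0,S); sL=3/5, sR=15/64; mL=-171/320, mR=309/640; mL+mR=-33/640 → advance -1; mR−mL=651/640 → turn +1·90°
n=5: pose=(-7,1,E); sL=60/169, sR=12/29; mL=-2898/4901, mR=726/4901; mL+mR=-2172/4901 → advance -1; mR−mL=3624/4901 → turn +1·90°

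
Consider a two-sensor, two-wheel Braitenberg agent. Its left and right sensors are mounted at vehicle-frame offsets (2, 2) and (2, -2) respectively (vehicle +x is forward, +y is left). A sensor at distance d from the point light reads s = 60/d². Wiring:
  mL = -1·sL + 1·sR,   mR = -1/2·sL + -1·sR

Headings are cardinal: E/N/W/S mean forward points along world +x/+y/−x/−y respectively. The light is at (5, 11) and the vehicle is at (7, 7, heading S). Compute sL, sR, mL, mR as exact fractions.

left sensor world pos  = (9, 5); dL² = 52
right sensor world pos = (5, 5); dR² = 36
sL = 60/52 = 15/13
sR = 60/36 = 5/3
mL = -1·sL + 1·sR = 20/39
mR = -1/2·sL + -1·sR = -175/78

15/13 5/3 20/39 -175/78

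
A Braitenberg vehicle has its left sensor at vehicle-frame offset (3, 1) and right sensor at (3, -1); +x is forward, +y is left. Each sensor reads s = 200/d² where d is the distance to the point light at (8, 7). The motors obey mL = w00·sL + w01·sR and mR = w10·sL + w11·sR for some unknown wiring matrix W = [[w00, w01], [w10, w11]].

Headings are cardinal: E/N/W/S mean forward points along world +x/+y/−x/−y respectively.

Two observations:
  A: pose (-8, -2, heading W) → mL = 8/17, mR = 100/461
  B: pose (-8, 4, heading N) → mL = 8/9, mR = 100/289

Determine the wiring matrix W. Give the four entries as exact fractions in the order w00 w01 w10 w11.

0 1 1/2 0

obs A: pose=(-8,-2,W) → sL=200/461, sR=8/17, mL=8/17, mR=100/461
obs B: pose=(-8,4,N) → sL=200/289, sR=8/9, mL=8/9, mR=100/289
sensor matrix S = [[200/461, 8/17], [200/289, 8/9]]; det S = 1222400/20384037
solve [mL_A; mL_B] = S·[w00; w01] and [mR_A; mR_B] = S·[w10; w11]:
  w00 = 0, w01 = 1, w10 = 1/2, w11 = 0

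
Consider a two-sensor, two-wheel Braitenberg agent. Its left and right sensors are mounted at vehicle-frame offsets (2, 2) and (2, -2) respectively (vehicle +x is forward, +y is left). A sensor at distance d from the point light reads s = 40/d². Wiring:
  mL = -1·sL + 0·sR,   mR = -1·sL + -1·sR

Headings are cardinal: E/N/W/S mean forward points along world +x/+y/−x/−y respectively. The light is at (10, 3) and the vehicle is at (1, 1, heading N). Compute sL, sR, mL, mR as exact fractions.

left sensor world pos  = (-1, 3); dL² = 121
right sensor world pos = (3, 3); dR² = 49
sL = 40/121 = 40/121
sR = 40/49 = 40/49
mL = -1·sL + 0·sR = -40/121
mR = -1·sL + -1·sR = -6800/5929

40/121 40/49 -40/121 -6800/5929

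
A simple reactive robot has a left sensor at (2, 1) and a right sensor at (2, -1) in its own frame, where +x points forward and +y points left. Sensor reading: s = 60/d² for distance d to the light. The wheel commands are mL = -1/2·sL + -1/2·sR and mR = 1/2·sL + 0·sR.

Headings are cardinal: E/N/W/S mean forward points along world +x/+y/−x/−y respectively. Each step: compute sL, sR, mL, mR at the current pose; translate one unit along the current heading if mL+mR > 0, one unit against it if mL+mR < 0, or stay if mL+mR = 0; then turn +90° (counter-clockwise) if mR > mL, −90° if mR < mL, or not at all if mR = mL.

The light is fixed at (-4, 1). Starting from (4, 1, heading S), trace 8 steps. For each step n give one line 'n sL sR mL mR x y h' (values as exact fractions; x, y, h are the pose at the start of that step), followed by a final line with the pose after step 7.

n=0: pose=(4,1,S); sL=12/17, sR=60/53; mL=-828/901, mR=6/17; mL+mR=-30/53 → advance -1; mR−mL=1146/901 → turn +1·90°
n=1: pose=(4,2,E); sL=15/26, sR=3/5; mL=-153/260, mR=15/52; mL+mR=-3/10 → advance -1; mR−mL=57/65 → turn +1·90°
n=2: pose=(3,2,N); sL=4/3, sR=60/73; mL=-236/219, mR=2/3; mL+mR=-30/73 → advance -1; mR−mL=382/219 → turn +1·90°
n=3: pose=(3,1,W); sL=30/13, sR=30/13; mL=-30/13, mR=15/13; mL+mR=-15/13 → advance -1; mR−mL=45/13 → turn +1·90°
n=4: pose=(4,1,S); sL=12/17, sR=60/53; mL=-828/901, mR=6/17; mL+mR=-30/53 → advance -1; mR−mL=1146/901 → turn +1·90°
n=5: pose=(4,2,E); sL=15/26, sR=3/5; mL=-153/260, mR=15/52; mL+mR=-3/10 → advance -1; mR−mL=57/65 → turn +1·90°
n=6: pose=(3,2,N); sL=4/3, sR=60/73; mL=-236/219, mR=2/3; mL+mR=-30/73 → advance -1; mR−mL=382/219 → turn +1·90°
n=7: pose=(3,1,W); sL=30/13, sR=30/13; mL=-30/13, mR=15/13; mL+mR=-15/13 → advance -1; mR−mL=45/13 → turn +1·90°

0 12/17 60/53 -828/901 6/17 4 1 S
1 15/26 3/5 -153/260 15/52 4 2 E
2 4/3 60/73 -236/219 2/3 3 2 N
3 30/13 30/13 -30/13 15/13 3 1 W
4 12/17 60/53 -828/901 6/17 4 1 S
5 15/26 3/5 -153/260 15/52 4 2 E
6 4/3 60/73 -236/219 2/3 3 2 N
7 30/13 30/13 -30/13 15/13 3 1 W
final 4 1 S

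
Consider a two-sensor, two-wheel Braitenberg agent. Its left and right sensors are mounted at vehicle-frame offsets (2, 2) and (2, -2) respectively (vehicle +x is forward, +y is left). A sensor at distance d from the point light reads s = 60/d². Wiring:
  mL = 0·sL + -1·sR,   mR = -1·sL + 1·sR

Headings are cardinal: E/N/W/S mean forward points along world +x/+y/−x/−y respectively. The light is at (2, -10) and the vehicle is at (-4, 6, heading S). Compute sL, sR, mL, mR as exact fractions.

15/53 3/13 -3/13 -36/689

left sensor world pos  = (-2, 4); dL² = 212
right sensor world pos = (-6, 4); dR² = 260
sL = 60/212 = 15/53
sR = 60/260 = 3/13
mL = 0·sL + -1·sR = -3/13
mR = -1·sL + 1·sR = -36/689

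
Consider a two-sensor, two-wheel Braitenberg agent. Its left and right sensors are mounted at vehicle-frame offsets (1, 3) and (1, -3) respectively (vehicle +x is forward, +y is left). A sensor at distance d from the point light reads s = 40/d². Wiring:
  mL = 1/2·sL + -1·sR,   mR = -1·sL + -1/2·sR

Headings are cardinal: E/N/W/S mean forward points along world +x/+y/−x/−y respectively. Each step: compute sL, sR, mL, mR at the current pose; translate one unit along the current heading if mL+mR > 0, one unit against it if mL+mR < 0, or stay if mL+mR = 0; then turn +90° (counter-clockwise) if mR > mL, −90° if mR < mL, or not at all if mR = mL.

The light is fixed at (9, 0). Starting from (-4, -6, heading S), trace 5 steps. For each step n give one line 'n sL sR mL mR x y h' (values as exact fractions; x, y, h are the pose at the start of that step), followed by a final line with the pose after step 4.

0 40/149 8/61 28/9089 -3036/9089 -4 -6 S
1 2/13 1/5 -8/65 -33/130 -4 -5 W
2 40/241 40/97 -7700/23377 -8700/23377 -3 -5 N
3 4/13 20/101 -58/1313 -534/1313 -3 -6 E
4 40/149 8/61 28/9089 -3036/9089 -4 -6 S
final -4 -5 W

n=0: pose=(-4,-6,S); sL=40/149, sR=8/61; mL=28/9089, mR=-3036/9089; mL+mR=-3008/9089 → advance -1; mR−mL=-3064/9089 → turn -1·90°
n=1: pose=(-4,-5,W); sL=2/13, sR=1/5; mL=-8/65, mR=-33/130; mL+mR=-49/130 → advance -1; mR−mL=-17/130 → turn -1·90°
n=2: pose=(-3,-5,N); sL=40/241, sR=40/97; mL=-7700/23377, mR=-8700/23377; mL+mR=-16400/23377 → advance -1; mR−mL=-1000/23377 → turn -1·90°
n=3: pose=(-3,-6,E); sL=4/13, sR=20/101; mL=-58/1313, mR=-534/1313; mL+mR=-592/1313 → advance -1; mR−mL=-476/1313 → turn -1·90°
n=4: pose=(-4,-6,S); sL=40/149, sR=8/61; mL=28/9089, mR=-3036/9089; mL+mR=-3008/9089 → advance -1; mR−mL=-3064/9089 → turn -1·90°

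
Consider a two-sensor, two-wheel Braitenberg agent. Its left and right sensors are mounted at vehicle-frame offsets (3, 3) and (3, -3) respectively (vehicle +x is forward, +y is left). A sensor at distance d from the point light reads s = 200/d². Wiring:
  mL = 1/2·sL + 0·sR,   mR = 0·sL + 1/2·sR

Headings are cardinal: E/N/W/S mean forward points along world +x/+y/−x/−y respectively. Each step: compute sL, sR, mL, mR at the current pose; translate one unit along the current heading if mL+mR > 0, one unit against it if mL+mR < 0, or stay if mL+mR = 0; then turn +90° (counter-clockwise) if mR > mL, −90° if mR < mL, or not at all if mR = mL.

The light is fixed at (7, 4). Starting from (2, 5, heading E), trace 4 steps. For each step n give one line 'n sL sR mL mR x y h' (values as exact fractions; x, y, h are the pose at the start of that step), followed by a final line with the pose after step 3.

0 10 25 5 25/2 2 5 E
1 40/13 200/17 20/13 100/17 3 5 N
2 4 100/37 2 50/37 3 6 W
3 200/89 200/29 100/89 100/29 2 6 N
final 2 7 W

n=0: pose=(2,5,E); sL=10, sR=25; mL=5, mR=25/2; mL+mR=35/2 → advance +1; mR−mL=15/2 → turn +1·90°
n=1: pose=(3,5,N); sL=40/13, sR=200/17; mL=20/13, mR=100/17; mL+mR=1640/221 → advance +1; mR−mL=960/221 → turn +1·90°
n=2: pose=(3,6,W); sL=4, sR=100/37; mL=2, mR=50/37; mL+mR=124/37 → advance +1; mR−mL=-24/37 → turn -1·90°
n=3: pose=(2,6,N); sL=200/89, sR=200/29; mL=100/89, mR=100/29; mL+mR=11800/2581 → advance +1; mR−mL=6000/2581 → turn +1·90°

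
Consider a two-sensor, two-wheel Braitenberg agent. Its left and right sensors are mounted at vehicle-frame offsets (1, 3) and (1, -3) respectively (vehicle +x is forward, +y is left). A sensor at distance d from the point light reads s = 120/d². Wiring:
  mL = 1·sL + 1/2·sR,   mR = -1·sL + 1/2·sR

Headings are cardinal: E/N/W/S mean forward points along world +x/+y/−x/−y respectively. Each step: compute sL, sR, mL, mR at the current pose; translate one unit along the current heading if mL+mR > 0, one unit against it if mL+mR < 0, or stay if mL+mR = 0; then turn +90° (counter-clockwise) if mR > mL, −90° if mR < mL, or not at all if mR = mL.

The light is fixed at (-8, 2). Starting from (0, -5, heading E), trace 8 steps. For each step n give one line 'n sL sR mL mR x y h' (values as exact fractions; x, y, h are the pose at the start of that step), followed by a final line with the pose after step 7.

0 120/97 120/181 27540/17557 -15900/17557 0 -5 E
1 15/26 6/5 153/130 3/130 1 -5 S
2 24/37 120/89 4356/3293 84/3293 1 -6 W
3 60/37 12/17 1242/629 -798/629 0 -6 N
4 120/97 120/181 27540/17557 -15900/17557 0 -5 E
5 15/26 6/5 153/130 3/130 1 -5 S
6 24/37 120/89 4356/3293 84/3293 1 -6 W
7 60/37 12/17 1242/629 -798/629 0 -6 N
final 0 -5 E

n=0: pose=(0,-5,E); sL=120/97, sR=120/181; mL=27540/17557, mR=-15900/17557; mL+mR=120/181 → advance +1; mR−mL=-240/97 → turn -1·90°
n=1: pose=(1,-5,S); sL=15/26, sR=6/5; mL=153/130, mR=3/130; mL+mR=6/5 → advance +1; mR−mL=-15/13 → turn -1·90°
n=2: pose=(1,-6,W); sL=24/37, sR=120/89; mL=4356/3293, mR=84/3293; mL+mR=120/89 → advance +1; mR−mL=-48/37 → turn -1·90°
n=3: pose=(0,-6,N); sL=60/37, sR=12/17; mL=1242/629, mR=-798/629; mL+mR=12/17 → advance +1; mR−mL=-120/37 → turn -1·90°
n=4: pose=(0,-5,E); sL=120/97, sR=120/181; mL=27540/17557, mR=-15900/17557; mL+mR=120/181 → advance +1; mR−mL=-240/97 → turn -1·90°
n=5: pose=(1,-5,S); sL=15/26, sR=6/5; mL=153/130, mR=3/130; mL+mR=6/5 → advance +1; mR−mL=-15/13 → turn -1·90°
n=6: pose=(1,-6,W); sL=24/37, sR=120/89; mL=4356/3293, mR=84/3293; mL+mR=120/89 → advance +1; mR−mL=-48/37 → turn -1·90°
n=7: pose=(0,-6,N); sL=60/37, sR=12/17; mL=1242/629, mR=-798/629; mL+mR=12/17 → advance +1; mR−mL=-120/37 → turn -1·90°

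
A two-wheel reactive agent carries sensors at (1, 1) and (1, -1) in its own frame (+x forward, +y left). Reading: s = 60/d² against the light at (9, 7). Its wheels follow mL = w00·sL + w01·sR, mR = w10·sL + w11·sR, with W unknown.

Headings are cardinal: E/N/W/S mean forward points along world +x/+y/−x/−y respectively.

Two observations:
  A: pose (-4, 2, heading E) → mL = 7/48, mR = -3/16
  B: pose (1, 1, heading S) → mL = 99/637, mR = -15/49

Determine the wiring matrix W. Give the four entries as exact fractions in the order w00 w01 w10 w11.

obs A: pose=(-4,2,E) → sL=3/8, sR=1/3, mL=7/48, mR=-3/16
obs B: pose=(1,1,S) → sL=30/49, sR=6/13, mL=99/637, mR=-15/49
sensor matrix S = [[3/8, 1/3], [30/49, 6/13]]; det S = -79/2548
solve [mL_A; mL_B] = S·[w00; w01] and [mR_A; mR_B] = S·[w10; w11]:
  w00 = -1/2, w01 = 1, w10 = -1/2, w11 = 0

-1/2 1 -1/2 0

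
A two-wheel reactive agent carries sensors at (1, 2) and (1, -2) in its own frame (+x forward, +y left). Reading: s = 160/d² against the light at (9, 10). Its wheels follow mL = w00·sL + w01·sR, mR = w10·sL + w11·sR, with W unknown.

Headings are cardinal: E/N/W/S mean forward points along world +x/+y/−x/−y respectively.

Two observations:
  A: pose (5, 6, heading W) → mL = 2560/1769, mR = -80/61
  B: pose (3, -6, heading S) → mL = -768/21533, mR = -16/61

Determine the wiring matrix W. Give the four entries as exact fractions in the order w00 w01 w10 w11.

obs A: pose=(5,6,W) → sL=160/61, sR=160/29, mL=2560/1769, mR=-80/61
obs B: pose=(3,-6,S) → sL=32/61, sR=160/353, mL=-768/21533, mR=-16/61
sensor matrix S = [[160/61, 160/29], [32/61, 160/353]]; det S = -1064960/624457
solve [mL_A; mL_B] = S·[w00; w01] and [mR_A; mR_B] = S·[w10; w11]:
  w00 = -1/2, w01 = 1/2, w10 = -1/2, w11 = 0

-1/2 1/2 -1/2 0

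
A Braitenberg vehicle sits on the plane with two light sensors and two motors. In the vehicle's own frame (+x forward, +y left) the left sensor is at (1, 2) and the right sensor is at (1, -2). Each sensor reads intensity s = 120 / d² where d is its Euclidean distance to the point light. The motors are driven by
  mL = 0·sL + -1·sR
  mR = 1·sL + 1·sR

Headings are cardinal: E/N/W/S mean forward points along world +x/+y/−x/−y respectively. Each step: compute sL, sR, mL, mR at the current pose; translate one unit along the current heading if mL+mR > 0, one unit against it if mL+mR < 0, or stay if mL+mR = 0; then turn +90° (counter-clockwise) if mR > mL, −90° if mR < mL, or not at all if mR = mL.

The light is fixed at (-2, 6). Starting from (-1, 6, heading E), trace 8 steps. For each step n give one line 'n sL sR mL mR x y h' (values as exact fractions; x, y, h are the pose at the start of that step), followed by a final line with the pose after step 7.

0 15 15 -15 30 -1 6 E
1 120 120/17 -120/17 2160/17 0 6 N
2 60 12 -12 72 0 7 W
3 40/3 120 -120 400/3 -1 7 S
4 15 15 -15 30 -1 6 E
5 120 120/17 -120/17 2160/17 0 6 N
6 60 12 -12 72 0 7 W
7 40/3 120 -120 400/3 -1 7 S
final -1 6 E

n=0: pose=(-1,6,E); sL=15, sR=15; mL=-15, mR=30; mL+mR=15 → advance +1; mR−mL=45 → turn +1·90°
n=1: pose=(0,6,N); sL=120, sR=120/17; mL=-120/17, mR=2160/17; mL+mR=120 → advance +1; mR−mL=2280/17 → turn +1·90°
n=2: pose=(0,7,W); sL=60, sR=12; mL=-12, mR=72; mL+mR=60 → advance +1; mR−mL=84 → turn +1·90°
n=3: pose=(-1,7,S); sL=40/3, sR=120; mL=-120, mR=400/3; mL+mR=40/3 → advance +1; mR−mL=760/3 → turn +1·90°
n=4: pose=(-1,6,E); sL=15, sR=15; mL=-15, mR=30; mL+mR=15 → advance +1; mR−mL=45 → turn +1·90°
n=5: pose=(0,6,N); sL=120, sR=120/17; mL=-120/17, mR=2160/17; mL+mR=120 → advance +1; mR−mL=2280/17 → turn +1·90°
n=6: pose=(0,7,W); sL=60, sR=12; mL=-12, mR=72; mL+mR=60 → advance +1; mR−mL=84 → turn +1·90°
n=7: pose=(-1,7,S); sL=40/3, sR=120; mL=-120, mR=400/3; mL+mR=40/3 → advance +1; mR−mL=760/3 → turn +1·90°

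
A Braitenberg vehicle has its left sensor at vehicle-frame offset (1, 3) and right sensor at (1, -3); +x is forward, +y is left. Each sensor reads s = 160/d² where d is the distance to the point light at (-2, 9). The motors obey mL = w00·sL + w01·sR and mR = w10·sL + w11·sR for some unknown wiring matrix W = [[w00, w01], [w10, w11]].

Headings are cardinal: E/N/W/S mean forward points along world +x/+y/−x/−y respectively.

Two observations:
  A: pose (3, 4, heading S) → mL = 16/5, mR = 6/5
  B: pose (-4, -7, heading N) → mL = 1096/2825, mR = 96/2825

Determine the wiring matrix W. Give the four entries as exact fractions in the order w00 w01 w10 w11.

-1/2 1 -1/2 1/2

obs A: pose=(3,4,S) → sL=8/5, sR=4, mL=16/5, mR=6/5
obs B: pose=(-4,-7,N) → sL=16/25, sR=80/113, mL=1096/2825, mR=96/2825
sensor matrix S = [[8/5, 4], [16/25, 80/113]]; det S = -4032/2825
solve [mL_A; mL_B] = S·[w00; w01] and [mR_A; mR_B] = S·[w10; w11]:
  w00 = -1/2, w01 = 1, w10 = -1/2, w11 = 1/2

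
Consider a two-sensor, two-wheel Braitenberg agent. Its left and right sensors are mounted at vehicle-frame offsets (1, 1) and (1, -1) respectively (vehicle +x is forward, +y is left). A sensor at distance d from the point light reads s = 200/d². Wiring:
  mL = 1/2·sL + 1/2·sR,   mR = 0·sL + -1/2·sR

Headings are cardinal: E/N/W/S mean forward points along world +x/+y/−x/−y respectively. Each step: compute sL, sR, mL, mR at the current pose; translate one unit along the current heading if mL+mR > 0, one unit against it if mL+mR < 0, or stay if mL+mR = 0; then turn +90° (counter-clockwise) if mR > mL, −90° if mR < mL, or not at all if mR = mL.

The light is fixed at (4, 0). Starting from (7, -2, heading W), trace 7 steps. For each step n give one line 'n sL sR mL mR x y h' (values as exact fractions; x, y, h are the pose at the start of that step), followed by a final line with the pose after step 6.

0 200/13 40 360/13 -20 7 -2 W
1 100 20 60 -10 6 -2 N
2 200/9 200/13 2200/117 -100/13 6 -1 E
3 10 25 35/2 -25/2 7 -1 S
4 200/13 40 360/13 -20 7 -2 W
5 100 20 60 -10 6 -2 N
6 200/9 200/13 2200/117 -100/13 6 -1 E
final 7 -1 S

n=0: pose=(7,-2,W); sL=200/13, sR=40; mL=360/13, mR=-20; mL+mR=100/13 → advance +1; mR−mL=-620/13 → turn -1·90°
n=1: pose=(6,-2,N); sL=100, sR=20; mL=60, mR=-10; mL+mR=50 → advance +1; mR−mL=-70 → turn -1·90°
n=2: pose=(6,-1,E); sL=200/9, sR=200/13; mL=2200/117, mR=-100/13; mL+mR=100/9 → advance +1; mR−mL=-3100/117 → turn -1·90°
n=3: pose=(7,-1,S); sL=10, sR=25; mL=35/2, mR=-25/2; mL+mR=5 → advance +1; mR−mL=-30 → turn -1·90°
n=4: pose=(7,-2,W); sL=200/13, sR=40; mL=360/13, mR=-20; mL+mR=100/13 → advance +1; mR−mL=-620/13 → turn -1·90°
n=5: pose=(6,-2,N); sL=100, sR=20; mL=60, mR=-10; mL+mR=50 → advance +1; mR−mL=-70 → turn -1·90°
n=6: pose=(6,-1,E); sL=200/9, sR=200/13; mL=2200/117, mR=-100/13; mL+mR=100/9 → advance +1; mR−mL=-3100/117 → turn -1·90°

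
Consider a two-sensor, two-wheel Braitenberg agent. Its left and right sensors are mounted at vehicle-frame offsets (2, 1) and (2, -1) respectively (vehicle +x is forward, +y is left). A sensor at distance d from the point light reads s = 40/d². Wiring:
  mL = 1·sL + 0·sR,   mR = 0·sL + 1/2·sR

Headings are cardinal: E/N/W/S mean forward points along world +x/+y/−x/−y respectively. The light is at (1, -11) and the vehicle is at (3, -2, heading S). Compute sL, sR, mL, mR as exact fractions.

left sensor world pos  = (4, -4); dL² = 58
right sensor world pos = (2, -4); dR² = 50
sL = 40/58 = 20/29
sR = 40/50 = 4/5
mL = 1·sL + 0·sR = 20/29
mR = 0·sL + 1/2·sR = 2/5

20/29 4/5 20/29 2/5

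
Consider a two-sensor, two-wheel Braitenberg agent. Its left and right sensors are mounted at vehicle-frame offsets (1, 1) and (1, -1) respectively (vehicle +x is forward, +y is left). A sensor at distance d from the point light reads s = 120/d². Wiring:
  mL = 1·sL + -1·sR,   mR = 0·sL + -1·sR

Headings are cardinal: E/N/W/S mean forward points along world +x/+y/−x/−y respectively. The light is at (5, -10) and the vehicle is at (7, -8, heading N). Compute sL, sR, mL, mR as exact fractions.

left sensor world pos  = (6, -7); dL² = 10
right sensor world pos = (8, -7); dR² = 18
sL = 120/10 = 12
sR = 120/18 = 20/3
mL = 1·sL + -1·sR = 16/3
mR = 0·sL + -1·sR = -20/3

12 20/3 16/3 -20/3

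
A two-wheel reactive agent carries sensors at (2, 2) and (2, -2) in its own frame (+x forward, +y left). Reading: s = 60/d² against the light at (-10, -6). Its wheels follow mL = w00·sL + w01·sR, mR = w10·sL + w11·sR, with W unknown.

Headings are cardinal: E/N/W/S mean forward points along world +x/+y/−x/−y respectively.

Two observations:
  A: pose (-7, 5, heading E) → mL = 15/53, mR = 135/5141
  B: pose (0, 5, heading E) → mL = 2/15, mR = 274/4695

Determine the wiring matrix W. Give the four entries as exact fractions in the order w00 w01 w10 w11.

obs A: pose=(-7,5,E) → sL=30/97, sR=30/53, mL=15/53, mR=135/5141
obs B: pose=(0,5,E) → sL=60/313, sR=4/15, mL=2/15, mR=274/4695
sensor matrix S = [[30/97, 30/53], [60/313, 4/15]]; det S = -41888/1609133
solve [mL_A; mL_B] = S·[w00; w01] and [mR_A; mR_B] = S·[w10; w11]:
  w00 = 0, w01 = 1/2, w10 = 1, w11 = -1/2

0 1/2 1 -1/2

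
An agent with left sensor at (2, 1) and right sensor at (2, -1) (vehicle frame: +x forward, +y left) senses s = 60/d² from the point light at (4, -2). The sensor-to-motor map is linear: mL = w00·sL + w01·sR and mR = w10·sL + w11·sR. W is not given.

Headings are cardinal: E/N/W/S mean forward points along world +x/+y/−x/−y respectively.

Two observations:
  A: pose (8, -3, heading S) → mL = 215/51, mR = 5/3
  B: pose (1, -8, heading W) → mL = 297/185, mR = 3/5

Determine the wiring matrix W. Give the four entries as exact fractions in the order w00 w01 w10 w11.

obs A: pose=(8,-3,S) → sL=30/17, sR=10/3, mL=215/51, mR=5/3
obs B: pose=(1,-8,W) → sL=30/37, sR=6/5, mL=297/185, mR=3/5
sensor matrix S = [[30/17, 10/3], [30/37, 6/5]]; det S = -368/629
solve [mL_A; mL_B] = S·[w00; w01] and [mR_A; mR_B] = S·[w10; w11]:
  w00 = 1/2, w01 = 1, w10 = 0, w11 = 1/2

1/2 1 0 1/2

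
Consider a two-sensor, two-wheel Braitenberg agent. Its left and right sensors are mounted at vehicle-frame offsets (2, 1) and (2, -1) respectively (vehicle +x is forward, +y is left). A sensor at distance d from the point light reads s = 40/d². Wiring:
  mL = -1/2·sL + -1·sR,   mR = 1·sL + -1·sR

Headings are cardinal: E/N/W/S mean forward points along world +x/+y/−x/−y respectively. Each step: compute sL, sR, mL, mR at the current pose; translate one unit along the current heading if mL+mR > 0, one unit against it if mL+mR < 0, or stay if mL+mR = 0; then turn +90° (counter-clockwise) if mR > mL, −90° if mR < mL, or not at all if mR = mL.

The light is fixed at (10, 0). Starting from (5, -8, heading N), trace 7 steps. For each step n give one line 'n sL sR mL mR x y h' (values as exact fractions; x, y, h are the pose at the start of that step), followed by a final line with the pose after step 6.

0 5/9 10/13 -245/234 -25/117 5 -8 N
1 40/149 40/113 -8220/16837 -1440/16837 5 -9 W
2 4/13 20/73 -406/949 32/949 6 -9 S
3 40/53 8/17 -764/901 256/901 6 -8 E
4 5/9 10/13 -245/234 -25/117 5 -8 N
5 40/149 40/113 -8220/16837 -1440/16837 5 -9 W
6 4/13 20/73 -406/949 32/949 6 -9 S
final 6 -8 E

n=0: pose=(5,-8,N); sL=5/9, sR=10/13; mL=-245/234, mR=-25/117; mL+mR=-295/234 → advance -1; mR−mL=5/6 → turn +1·90°
n=1: pose=(5,-9,W); sL=40/149, sR=40/113; mL=-8220/16837, mR=-1440/16837; mL+mR=-9660/16837 → advance -1; mR−mL=60/149 → turn +1·90°
n=2: pose=(6,-9,S); sL=4/13, sR=20/73; mL=-406/949, mR=32/949; mL+mR=-374/949 → advance -1; mR−mL=6/13 → turn +1·90°
n=3: pose=(6,-8,E); sL=40/53, sR=8/17; mL=-764/901, mR=256/901; mL+mR=-508/901 → advance -1; mR−mL=60/53 → turn +1·90°
n=4: pose=(5,-8,N); sL=5/9, sR=10/13; mL=-245/234, mR=-25/117; mL+mR=-295/234 → advance -1; mR−mL=5/6 → turn +1·90°
n=5: pose=(5,-9,W); sL=40/149, sR=40/113; mL=-8220/16837, mR=-1440/16837; mL+mR=-9660/16837 → advance -1; mR−mL=60/149 → turn +1·90°
n=6: pose=(6,-9,S); sL=4/13, sR=20/73; mL=-406/949, mR=32/949; mL+mR=-374/949 → advance -1; mR−mL=6/13 → turn +1·90°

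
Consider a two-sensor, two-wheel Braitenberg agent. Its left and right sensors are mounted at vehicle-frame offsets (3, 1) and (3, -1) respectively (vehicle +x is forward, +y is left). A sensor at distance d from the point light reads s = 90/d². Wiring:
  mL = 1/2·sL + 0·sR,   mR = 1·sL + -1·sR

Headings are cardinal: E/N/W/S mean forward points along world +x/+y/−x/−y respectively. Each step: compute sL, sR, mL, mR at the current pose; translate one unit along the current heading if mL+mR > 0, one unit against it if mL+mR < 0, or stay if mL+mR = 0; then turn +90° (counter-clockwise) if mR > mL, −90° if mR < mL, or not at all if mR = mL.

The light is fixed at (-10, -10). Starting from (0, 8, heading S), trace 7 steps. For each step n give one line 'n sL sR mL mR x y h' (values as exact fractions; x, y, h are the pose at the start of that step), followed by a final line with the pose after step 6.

0 45/173 5/17 45/346 -100/2941 0 8 S
1 18/61 90/373 9/61 1224/22753 0 7 W
2 45/232 9/50 45/464 81/5800 -1 7 N
3 18/101 90/433 9/101 -1296/43733 -1 8 E
4 45/173 5/17 45/346 -100/2941 0 8 S
5 18/61 90/373 9/61 1224/22753 0 7 W
6 45/232 9/50 45/464 81/5800 -1 7 N
final -1 8 E

n=0: pose=(0,8,S); sL=45/173, sR=5/17; mL=45/346, mR=-100/2941; mL+mR=565/5882 → advance +1; mR−mL=-965/5882 → turn -1·90°
n=1: pose=(0,7,W); sL=18/61, sR=90/373; mL=9/61, mR=1224/22753; mL+mR=4581/22753 → advance +1; mR−mL=-2133/22753 → turn -1·90°
n=2: pose=(-1,7,N); sL=45/232, sR=9/50; mL=45/464, mR=81/5800; mL+mR=1287/11600 → advance +1; mR−mL=-963/11600 → turn -1·90°
n=3: pose=(-1,8,E); sL=18/101, sR=90/433; mL=9/101, mR=-1296/43733; mL+mR=2601/43733 → advance +1; mR−mL=-5193/43733 → turn -1·90°
n=4: pose=(0,8,S); sL=45/173, sR=5/17; mL=45/346, mR=-100/2941; mL+mR=565/5882 → advance +1; mR−mL=-965/5882 → turn -1·90°
n=5: pose=(0,7,W); sL=18/61, sR=90/373; mL=9/61, mR=1224/22753; mL+mR=4581/22753 → advance +1; mR−mL=-2133/22753 → turn -1·90°
n=6: pose=(-1,7,N); sL=45/232, sR=9/50; mL=45/464, mR=81/5800; mL+mR=1287/11600 → advance +1; mR−mL=-963/11600 → turn -1·90°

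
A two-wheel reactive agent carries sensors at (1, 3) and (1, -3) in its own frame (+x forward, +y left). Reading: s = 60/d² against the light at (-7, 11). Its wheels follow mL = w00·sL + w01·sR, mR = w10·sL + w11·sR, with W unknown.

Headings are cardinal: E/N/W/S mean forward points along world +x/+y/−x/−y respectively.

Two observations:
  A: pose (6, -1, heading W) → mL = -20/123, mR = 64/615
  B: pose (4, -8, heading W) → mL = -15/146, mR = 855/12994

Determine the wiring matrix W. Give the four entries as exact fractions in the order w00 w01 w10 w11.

obs A: pose=(6,-1,W) → sL=20/123, sR=4/15, mL=-20/123, mR=64/615
obs B: pose=(4,-8,W) → sL=15/146, sR=15/89, mL=-15/146, mR=855/12994
sensor matrix S = [[20/123, 4/15], [15/146, 15/89]]; det S = 2/266377
solve [mL_A; mL_B] = S·[w00; w01] and [mR_A; mR_B] = S·[w10; w11]:
  w00 = -1, w01 = 0, w10 = -1, w11 = 1

-1 0 -1 1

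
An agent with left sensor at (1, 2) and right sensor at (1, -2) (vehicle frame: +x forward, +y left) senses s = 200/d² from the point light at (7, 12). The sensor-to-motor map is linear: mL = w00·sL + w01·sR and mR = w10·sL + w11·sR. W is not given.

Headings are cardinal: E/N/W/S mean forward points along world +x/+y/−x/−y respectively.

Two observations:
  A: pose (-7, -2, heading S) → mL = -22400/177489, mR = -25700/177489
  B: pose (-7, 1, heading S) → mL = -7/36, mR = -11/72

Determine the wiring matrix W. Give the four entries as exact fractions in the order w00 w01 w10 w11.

-1 1 1/2 -1

obs A: pose=(-7,-2,S) → sL=200/369, sR=200/481, mL=-22400/177489, mR=-25700/177489
obs B: pose=(-7,1,S) → sL=25/36, sR=1/2, mL=-7/36, mR=-11/72
sensor matrix S = [[200/369, 200/481], [25/36, 1/2]]; det S = -350/19721
solve [mL_A; mL_B] = S·[w00; w01] and [mR_A; mR_B] = S·[w10; w11]:
  w00 = -1, w01 = 1, w10 = 1/2, w11 = -1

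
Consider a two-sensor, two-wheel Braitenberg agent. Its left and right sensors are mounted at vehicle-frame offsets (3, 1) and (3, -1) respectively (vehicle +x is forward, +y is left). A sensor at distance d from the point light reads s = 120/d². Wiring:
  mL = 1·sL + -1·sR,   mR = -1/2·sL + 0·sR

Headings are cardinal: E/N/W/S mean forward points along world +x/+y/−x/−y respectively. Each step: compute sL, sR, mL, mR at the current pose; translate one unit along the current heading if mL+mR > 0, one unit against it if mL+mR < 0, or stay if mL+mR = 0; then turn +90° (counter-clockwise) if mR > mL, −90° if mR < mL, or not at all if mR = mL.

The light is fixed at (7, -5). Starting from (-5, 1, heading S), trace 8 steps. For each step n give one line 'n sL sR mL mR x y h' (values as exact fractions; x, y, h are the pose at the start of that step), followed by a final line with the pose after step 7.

0 12/13 60/89 288/1157 -6/13 -5 1 S
1 40/87 120/289 1120/25143 -20/87 -5 2 W
2 30/61 3/5 -33/305 -15/61 -4 2 N
3 120/113 120/89 -2880/10057 -60/113 -4 1 E
4 12/13 60/89 288/1157 -6/13 -5 1 S
5 40/87 120/289 1120/25143 -20/87 -5 2 W
6 30/61 3/5 -33/305 -15/61 -4 2 N
7 120/113 120/89 -2880/10057 -60/113 -4 1 E
final -5 1 S

n=0: pose=(-5,1,S); sL=12/13, sR=60/89; mL=288/1157, mR=-6/13; mL+mR=-246/1157 → advance -1; mR−mL=-822/1157 → turn -1·90°
n=1: pose=(-5,2,W); sL=40/87, sR=120/289; mL=1120/25143, mR=-20/87; mL+mR=-4660/25143 → advance -1; mR−mL=-2300/8381 → turn -1·90°
n=2: pose=(-4,2,N); sL=30/61, sR=3/5; mL=-33/305, mR=-15/61; mL+mR=-108/305 → advance -1; mR−mL=-42/305 → turn -1·90°
n=3: pose=(-4,1,E); sL=120/113, sR=120/89; mL=-2880/10057, mR=-60/113; mL+mR=-8220/10057 → advance -1; mR−mL=-2460/10057 → turn -1·90°
n=4: pose=(-5,1,S); sL=12/13, sR=60/89; mL=288/1157, mR=-6/13; mL+mR=-246/1157 → advance -1; mR−mL=-822/1157 → turn -1·90°
n=5: pose=(-5,2,W); sL=40/87, sR=120/289; mL=1120/25143, mR=-20/87; mL+mR=-4660/25143 → advance -1; mR−mL=-2300/8381 → turn -1·90°
n=6: pose=(-4,2,N); sL=30/61, sR=3/5; mL=-33/305, mR=-15/61; mL+mR=-108/305 → advance -1; mR−mL=-42/305 → turn -1·90°
n=7: pose=(-4,1,E); sL=120/113, sR=120/89; mL=-2880/10057, mR=-60/113; mL+mR=-8220/10057 → advance -1; mR−mL=-2460/10057 → turn -1·90°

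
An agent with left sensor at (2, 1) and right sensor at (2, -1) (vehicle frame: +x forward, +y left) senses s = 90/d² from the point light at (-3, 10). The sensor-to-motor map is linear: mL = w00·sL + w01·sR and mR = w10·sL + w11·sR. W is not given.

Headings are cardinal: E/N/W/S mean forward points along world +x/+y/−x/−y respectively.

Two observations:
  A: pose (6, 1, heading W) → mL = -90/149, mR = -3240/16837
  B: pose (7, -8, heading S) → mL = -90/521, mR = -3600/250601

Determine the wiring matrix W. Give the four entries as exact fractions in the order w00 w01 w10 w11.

-1 0 1 -1

obs A: pose=(6,1,W) → sL=90/149, sR=90/113, mL=-90/149, mR=-3240/16837
obs B: pose=(7,-8,S) → sL=90/521, sR=90/481, mL=-90/521, mR=-3600/250601
sensor matrix S = [[90/149, 90/113], [90/521, 90/481]]; det S = -103647600/4219369037
solve [mL_A; mL_B] = S·[w00; w01] and [mR_A; mR_B] = S·[w10; w11]:
  w00 = -1, w01 = 0, w10 = 1, w11 = -1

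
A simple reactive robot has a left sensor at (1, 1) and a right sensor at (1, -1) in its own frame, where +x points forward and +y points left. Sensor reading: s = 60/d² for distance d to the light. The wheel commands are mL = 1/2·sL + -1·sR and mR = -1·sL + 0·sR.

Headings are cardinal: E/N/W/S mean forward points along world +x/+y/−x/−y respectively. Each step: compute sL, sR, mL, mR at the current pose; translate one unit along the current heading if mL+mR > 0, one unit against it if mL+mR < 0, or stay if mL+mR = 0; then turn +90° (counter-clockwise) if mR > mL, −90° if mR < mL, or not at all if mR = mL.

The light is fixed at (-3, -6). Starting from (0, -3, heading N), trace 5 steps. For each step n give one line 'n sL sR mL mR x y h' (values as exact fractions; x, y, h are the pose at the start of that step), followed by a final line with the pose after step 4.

0 3 15/8 -3/8 -3 0 -3 N
1 12/5 60/17 -198/85 -12/5 0 -4 E
2 6 30 -27 -6 -1 -4 S
3 12/5 60/13 -222/65 -12/5 -1 -3 E
4 15/4 3 -9/8 -15/4 -2 -3 N
final -2 -4 E

n=0: pose=(0,-3,N); sL=3, sR=15/8; mL=-3/8, mR=-3; mL+mR=-27/8 → advance -1; mR−mL=-21/8 → turn -1·90°
n=1: pose=(0,-4,E); sL=12/5, sR=60/17; mL=-198/85, mR=-12/5; mL+mR=-402/85 → advance -1; mR−mL=-6/85 → turn -1·90°
n=2: pose=(-1,-4,S); sL=6, sR=30; mL=-27, mR=-6; mL+mR=-33 → advance -1; mR−mL=21 → turn +1·90°
n=3: pose=(-1,-3,E); sL=12/5, sR=60/13; mL=-222/65, mR=-12/5; mL+mR=-378/65 → advance -1; mR−mL=66/65 → turn +1·90°
n=4: pose=(-2,-3,N); sL=15/4, sR=3; mL=-9/8, mR=-15/4; mL+mR=-39/8 → advance -1; mR−mL=-21/8 → turn -1·90°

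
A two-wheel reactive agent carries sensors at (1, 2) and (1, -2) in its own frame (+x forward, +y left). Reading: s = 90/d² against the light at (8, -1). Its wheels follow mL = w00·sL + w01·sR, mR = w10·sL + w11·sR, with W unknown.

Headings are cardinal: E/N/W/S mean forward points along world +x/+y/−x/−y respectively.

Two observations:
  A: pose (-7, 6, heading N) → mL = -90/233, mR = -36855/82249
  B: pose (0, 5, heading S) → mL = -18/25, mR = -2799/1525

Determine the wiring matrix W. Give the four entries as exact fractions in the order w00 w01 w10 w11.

0 -1 -1 -1/2

obs A: pose=(-7,6,N) → sL=90/353, sR=90/233, mL=-90/233, mR=-36855/82249
obs B: pose=(0,5,S) → sL=90/61, sR=18/25, mL=-18/25, mR=-2799/1525
sensor matrix S = [[90/353, 90/233], [90/61, 18/25]]; det S = -9691488/25085945
solve [mL_A; mL_B] = S·[w00; w01] and [mR_A; mR_B] = S·[w10; w11]:
  w00 = 0, w01 = -1, w10 = -1, w11 = -1/2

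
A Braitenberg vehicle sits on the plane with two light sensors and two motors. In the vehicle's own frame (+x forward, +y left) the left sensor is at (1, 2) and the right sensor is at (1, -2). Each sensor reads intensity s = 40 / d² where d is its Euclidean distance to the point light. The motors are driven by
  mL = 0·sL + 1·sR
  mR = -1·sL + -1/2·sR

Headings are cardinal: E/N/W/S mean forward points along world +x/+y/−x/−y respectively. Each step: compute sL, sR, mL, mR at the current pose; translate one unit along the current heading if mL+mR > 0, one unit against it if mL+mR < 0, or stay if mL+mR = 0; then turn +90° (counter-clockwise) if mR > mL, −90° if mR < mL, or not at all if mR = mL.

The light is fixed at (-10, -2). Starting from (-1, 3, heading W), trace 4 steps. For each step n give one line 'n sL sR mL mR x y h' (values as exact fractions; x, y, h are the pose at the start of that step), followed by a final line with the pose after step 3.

0 40/73 40/113 40/113 -5980/8249 -1 3 W
1 2/5 2/9 2/9 -23/45 0 3 N
2 40/157 8/25 8/25 -1628/3925 0 2 E
3 4/13 20/29 20/29 -246/377 -1 2 S
final -1 1 W

n=0: pose=(-1,3,W); sL=40/73, sR=40/113; mL=40/113, mR=-5980/8249; mL+mR=-3060/8249 → advance -1; mR−mL=-8900/8249 → turn -1·90°
n=1: pose=(0,3,N); sL=2/5, sR=2/9; mL=2/9, mR=-23/45; mL+mR=-13/45 → advance -1; mR−mL=-11/15 → turn -1·90°
n=2: pose=(0,2,E); sL=40/157, sR=8/25; mL=8/25, mR=-1628/3925; mL+mR=-372/3925 → advance -1; mR−mL=-2884/3925 → turn -1·90°
n=3: pose=(-1,2,S); sL=4/13, sR=20/29; mL=20/29, mR=-246/377; mL+mR=14/377 → advance +1; mR−mL=-506/377 → turn -1·90°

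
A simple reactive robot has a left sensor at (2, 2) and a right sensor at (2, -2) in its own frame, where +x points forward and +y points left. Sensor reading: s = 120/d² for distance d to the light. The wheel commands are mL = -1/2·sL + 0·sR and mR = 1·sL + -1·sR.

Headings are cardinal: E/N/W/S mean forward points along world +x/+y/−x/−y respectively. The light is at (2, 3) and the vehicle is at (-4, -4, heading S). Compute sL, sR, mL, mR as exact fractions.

120/97 24/29 -60/97 1152/2813

left sensor world pos  = (-2, -6); dL² = 97
right sensor world pos = (-6, -6); dR² = 145
sL = 120/97 = 120/97
sR = 120/145 = 24/29
mL = -1/2·sL + 0·sR = -60/97
mR = 1·sL + -1·sR = 1152/2813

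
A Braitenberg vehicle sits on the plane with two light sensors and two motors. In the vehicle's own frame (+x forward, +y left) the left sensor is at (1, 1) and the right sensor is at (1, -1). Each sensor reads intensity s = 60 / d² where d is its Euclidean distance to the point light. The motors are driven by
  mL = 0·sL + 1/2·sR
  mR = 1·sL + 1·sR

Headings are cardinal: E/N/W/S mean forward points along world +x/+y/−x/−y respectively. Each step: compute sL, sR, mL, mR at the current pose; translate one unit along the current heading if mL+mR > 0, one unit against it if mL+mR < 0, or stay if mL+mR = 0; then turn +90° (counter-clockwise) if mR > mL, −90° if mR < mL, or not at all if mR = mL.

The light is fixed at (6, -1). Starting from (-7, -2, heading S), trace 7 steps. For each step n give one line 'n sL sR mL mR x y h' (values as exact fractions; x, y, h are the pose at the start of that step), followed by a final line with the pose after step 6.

n=0: pose=(-7,-2,S); sL=15/37, sR=3/10; mL=3/20, mR=261/370; mL+mR=633/740 → advance +1; mR−mL=411/740 → turn +1·90°
n=1: pose=(-7,-3,E); sL=12/29, sR=20/51; mL=10/51, mR=1192/1479; mL+mR=494/493 → advance +1; mR−mL=902/1479 → turn +1·90°
n=2: pose=(-6,-3,N); sL=6/17, sR=30/61; mL=15/61, mR=876/1037; mL+mR=1131/1037 → advance +1; mR−mL=621/1037 → turn +1·90°
n=3: pose=(-6,-2,W); sL=60/173, sR=60/169; mL=30/169, mR=20520/29237; mL+mR=25710/29237 → advance +1; mR−mL=15330/29237 → turn +1·90°
n=4: pose=(-7,-2,S); sL=15/37, sR=3/10; mL=3/20, mR=261/370; mL+mR=633/740 → advance +1; mR−mL=411/740 → turn +1·90°
n=5: pose=(-7,-3,E); sL=12/29, sR=20/51; mL=10/51, mR=1192/1479; mL+mR=494/493 → advance +1; mR−mL=902/1479 → turn +1·90°
n=6: pose=(-6,-3,N); sL=6/17, sR=30/61; mL=15/61, mR=876/1037; mL+mR=1131/1037 → advance +1; mR−mL=621/1037 → turn +1·90°

0 15/37 3/10 3/20 261/370 -7 -2 S
1 12/29 20/51 10/51 1192/1479 -7 -3 E
2 6/17 30/61 15/61 876/1037 -6 -3 N
3 60/173 60/169 30/169 20520/29237 -6 -2 W
4 15/37 3/10 3/20 261/370 -7 -2 S
5 12/29 20/51 10/51 1192/1479 -7 -3 E
6 6/17 30/61 15/61 876/1037 -6 -3 N
final -6 -2 W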